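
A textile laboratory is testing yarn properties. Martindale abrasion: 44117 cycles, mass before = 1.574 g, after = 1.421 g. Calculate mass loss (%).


Formula: Mass loss% = ((m_before - m_after) / m_before) * 100
Step 1: Mass loss = 1.574 - 1.421 = 0.153 g
Step 2: Ratio = 0.153 / 1.574 = 0.0972046
Step 3: Mass loss% = 0.0972046 * 100 = 9.72046% ≈ 9.72%

9.72%


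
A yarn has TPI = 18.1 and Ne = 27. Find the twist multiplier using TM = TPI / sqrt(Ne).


Formula: TM = TPI / sqrt(Ne)
Step 1: sqrt(Ne) = sqrt(27) = 5.1962
Step 2: TM = 18.1 / 5.1962 = 3.48

3.48 TM


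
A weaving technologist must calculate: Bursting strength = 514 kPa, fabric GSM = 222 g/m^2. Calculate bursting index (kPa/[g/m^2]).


Formula: Bursting Index = Bursting Strength / Fabric GSM
BI = 514 kPa / 222 g/m^2
BI = 2.315 kPa/(g/m^2)

2.315 kPa/(g/m^2)


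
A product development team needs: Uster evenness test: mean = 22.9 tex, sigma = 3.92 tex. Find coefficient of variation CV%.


Formula: CV% = (standard deviation / mean) * 100
Step 1: Ratio = 3.92 / 22.9 = 0.171179
Step 2: CV% = 0.171179 * 100 = 17.1179% ≈ 17.1%

17.1%


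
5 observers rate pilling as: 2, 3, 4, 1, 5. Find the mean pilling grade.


Formula: Mean = sum / count
Sum = 2 + 3 + 4 + 1 + 5 = 15
Mean = 15 / 5 = 3.0

3.0


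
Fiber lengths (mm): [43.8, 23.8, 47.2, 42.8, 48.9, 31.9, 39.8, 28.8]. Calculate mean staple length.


Formula: Mean = sum of lengths / count
Sum = 43.8 + 23.8 + 47.2 + 42.8 + 48.9 + 31.9 + 39.8 + 28.8
Sum = 307.0 mm
Mean = 307.0 / 8 = 38.38 mm

38.38 mm


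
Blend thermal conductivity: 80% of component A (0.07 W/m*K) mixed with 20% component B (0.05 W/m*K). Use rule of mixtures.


Formula: Blend property = (fraction_A * property_A) + (fraction_B * property_B)
Step 1: Contribution A = 80/100 * 0.07 W/m*K = 0.056 W/m*K
Step 2: Contribution B = 20/100 * 0.05 W/m*K = 0.01 W/m*K
Step 3: Blend thermal conductivity = 0.056 + 0.01 = 0.066 W/m*K

0.066 W/m*K


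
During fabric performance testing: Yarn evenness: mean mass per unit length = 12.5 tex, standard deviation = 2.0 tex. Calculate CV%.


Formula: CV% = (standard deviation / mean) * 100
Step 1: Ratio = 2.0 / 12.5 = 0.16
Step 2: CV% = 0.16 * 100 = 16.0%

16.0%


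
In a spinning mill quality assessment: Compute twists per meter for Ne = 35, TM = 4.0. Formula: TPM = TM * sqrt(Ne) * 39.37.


Formula: TPM = TM * sqrt(Ne) * 39.37
Step 1: sqrt(Ne) = sqrt(35) = 5.9161
Step 2: TM * sqrt(Ne) = 4.0 * 5.9161 = 23.6644
Step 3: TPM = 23.6644 * 39.37 = 932 twists/m

932 twists/m


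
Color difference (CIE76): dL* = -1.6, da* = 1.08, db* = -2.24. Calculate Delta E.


Formula: Delta E = sqrt(dL*^2 + da*^2 + db*^2)
Step 1: dL*^2 = (-1.6)^2 = 2.56
Step 2: da*^2 = 1.08^2 = 1.1664
Step 3: db*^2 = (-2.24)^2 = 5.0176
Step 4: Sum = 2.56 + 1.1664 + 5.0176 = 8.744
Step 5: Delta E = sqrt(8.744) = 2.96

2.96 Delta E


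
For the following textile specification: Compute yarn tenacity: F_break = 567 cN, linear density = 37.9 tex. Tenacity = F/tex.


Formula: Tenacity = Breaking force / Linear density
Tenacity = 567 cN / 37.9 tex
Tenacity = 14.96 cN/tex

14.96 cN/tex


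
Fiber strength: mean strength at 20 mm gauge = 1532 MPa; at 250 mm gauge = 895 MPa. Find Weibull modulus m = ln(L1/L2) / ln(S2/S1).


Formula: m = ln(L1/L2) / ln(S2/S1)
Step 1: ln(L1/L2) = ln(20/250) = -2.52573
Step 2: S2/S1 = 895/1532 = 0.5842
Step 3: ln(S2/S1) = ln(0.5842) = -0.53751
Step 4: m = -2.52573 / -0.53751 = 4.70

4.70 (Weibull m)


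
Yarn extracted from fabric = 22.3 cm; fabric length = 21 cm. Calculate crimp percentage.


Formula: Crimp% = ((L_yarn - L_fabric) / L_fabric) * 100
Step 1: Extension = 22.3 - 21 = 1.3 cm
Step 2: Crimp% = (1.3 / 21) * 100
Step 3: Crimp% = 0.061905 * 100 = 6.1905% ≈ 6.2%

6.2%


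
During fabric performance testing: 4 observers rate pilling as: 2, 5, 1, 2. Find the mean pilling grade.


Formula: Mean = sum / count
Sum = 2 + 5 + 1 + 2 = 10
Mean = 10 / 4 = 2.5

2.5


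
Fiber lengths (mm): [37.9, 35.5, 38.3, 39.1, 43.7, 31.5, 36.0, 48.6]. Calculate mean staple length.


Formula: Mean = sum of lengths / count
Sum = 37.9 + 35.5 + 38.3 + 39.1 + 43.7 + 31.5 + 36.0 + 48.6
Sum = 310.6 mm
Mean = 310.6 / 8 = 38.83 mm

38.83 mm


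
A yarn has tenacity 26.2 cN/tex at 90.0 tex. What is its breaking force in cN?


Formula: Breaking force = Tenacity * Linear density
F = 26.2 cN/tex * 90.0 tex
F = 2358.00 cN

2358.00 cN


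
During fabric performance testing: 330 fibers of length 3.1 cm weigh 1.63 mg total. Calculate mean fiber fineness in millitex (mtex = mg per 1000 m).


Formula: fineness (mtex) = mass (mg) / total length (km) = (mass_mg / total_length_m) * 1000
Step 1: Convert fiber length: 3.1 cm = 0.031 m
Step 2: Total fiber length = 330 * 0.031 = 10.23 m
Step 3: Linear density = 1.63 mg / 10.23 m = 0.1593 mg/m
Step 4: fineness = 0.1593 * 1000 = 159.3 mtex

159.3 mtex


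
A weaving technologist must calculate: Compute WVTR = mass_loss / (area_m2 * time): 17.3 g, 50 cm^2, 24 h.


Formula: WVTR = mass_loss / (area * time)
Step 1: Convert area: 50 cm^2 = 0.005 m^2
Step 2: WVTR = 17.3 g / (0.005 m^2 * 24 h)
Step 3: WVTR = 17.3 / 0.12 = 144.2 g/m^2/h

144.2 g/m^2/h


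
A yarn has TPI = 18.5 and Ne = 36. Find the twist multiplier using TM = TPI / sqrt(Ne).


Formula: TM = TPI / sqrt(Ne)
Step 1: sqrt(Ne) = sqrt(36) = 6
Step 2: TM = 18.5 / 6 = 3.08

3.08 TM


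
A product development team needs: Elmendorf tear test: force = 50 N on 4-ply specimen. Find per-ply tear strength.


Formula: Per-ply strength = Total force / Number of plies
Per-ply = 50 N / 4
Per-ply = 12.5 N

12.5 N


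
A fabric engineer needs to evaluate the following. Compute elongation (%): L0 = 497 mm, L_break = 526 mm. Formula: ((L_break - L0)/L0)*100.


Formula: Elongation (%) = ((L_break - L0) / L0) * 100
Step 1: Extension = 526 - 497 = 29 mm
Step 2: Elongation = (29 / 497) * 100
Step 3: Elongation = 0.05835 * 100 = 5.835% ≈ 5.8%

5.8%


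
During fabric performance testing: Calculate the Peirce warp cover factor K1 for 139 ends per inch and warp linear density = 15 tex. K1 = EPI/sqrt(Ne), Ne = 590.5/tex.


Formula: K1 = EPI / sqrt(Ne), with Ne = 590.5 / tex_warp
Step 1: Ne = 590.5 / 15 = 39.367
Step 2: sqrt(Ne) = sqrt(39.367) = 6.2743
Step 3: K1 = 139 / 6.2743 = 22.2

22.2


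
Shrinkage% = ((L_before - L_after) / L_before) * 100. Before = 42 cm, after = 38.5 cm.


Formula: Shrinkage% = ((L_before - L_after) / L_before) * 100
Step 1: Shrinkage = 42 - 38.5 = 3.5 cm
Step 2: Shrinkage% = (3.5 / 42) * 100
Step 3: Shrinkage% = 0.083333 * 100 = 8.3333% ≈ 8.3%

8.3%


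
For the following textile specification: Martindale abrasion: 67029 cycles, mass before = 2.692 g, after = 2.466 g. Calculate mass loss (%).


Formula: Mass loss% = ((m_before - m_after) / m_before) * 100
Step 1: Mass loss = 2.692 - 2.466 = 0.226 g
Step 2: Ratio = 0.226 / 2.692 = 0.0839525
Step 3: Mass loss% = 0.0839525 * 100 = 8.39525% ≈ 8.40%

8.40%


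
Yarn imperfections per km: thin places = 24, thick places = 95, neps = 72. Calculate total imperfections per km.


Formula: Total = thin places + thick places + neps
Total = 24 + 95 + 72
Total = 191 imperfections/km

191 imperfections/km


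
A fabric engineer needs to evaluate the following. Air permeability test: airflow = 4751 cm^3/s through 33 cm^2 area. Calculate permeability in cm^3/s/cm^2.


Formula: Air Permeability = Airflow / Test Area
AP = 4751 cm^3/s / 33 cm^2
AP = 144.0 cm^3/s/cm^2

144.0 cm^3/s/cm^2


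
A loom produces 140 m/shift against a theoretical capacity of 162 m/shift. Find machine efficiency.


Formula: Efficiency% = (Actual output / Theoretical output) * 100
Efficiency% = (140 / 162) * 100
Efficiency% = 0.864198 * 100 = 86.4198% ≈ 86.4%

86.4%


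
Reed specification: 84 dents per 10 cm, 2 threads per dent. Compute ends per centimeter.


Formula: EPC = (dents per 10 cm * ends per dent) / 10
Step 1: Total ends per 10 cm = 84 * 2 = 168
Step 2: EPC = 168 / 10 = 16.8 ends/cm

16.8 ends/cm


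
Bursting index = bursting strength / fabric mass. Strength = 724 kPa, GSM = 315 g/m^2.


Formula: Bursting Index = Bursting Strength / Fabric GSM
BI = 724 kPa / 315 g/m^2
BI = 2.298 kPa/(g/m^2)

2.298 kPa/(g/m^2)


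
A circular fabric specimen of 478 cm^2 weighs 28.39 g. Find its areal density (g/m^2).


Formula: GSM = mass_g / area_m2
Step 1: Convert area: 478 cm^2 = 478 / 10000 = 0.0478 m^2
Step 2: GSM = 28.39 g / 0.0478 m^2 = 593.9 g/m^2

593.9 g/m^2


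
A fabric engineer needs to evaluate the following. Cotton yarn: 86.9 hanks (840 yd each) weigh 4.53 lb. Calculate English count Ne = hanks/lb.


Formula: Ne = hanks / mass_lb
Substituting: Ne = 86.9 / 4.53
Ne = 19.2

19.2 Ne


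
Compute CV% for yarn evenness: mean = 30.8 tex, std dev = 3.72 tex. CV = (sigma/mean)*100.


Formula: CV% = (standard deviation / mean) * 100
Step 1: Ratio = 3.72 / 30.8 = 0.120779
Step 2: CV% = 0.120779 * 100 = 12.0779% ≈ 12.1%

12.1%


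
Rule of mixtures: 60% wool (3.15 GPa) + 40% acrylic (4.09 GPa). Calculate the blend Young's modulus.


Formula: Blend property = (fraction_A * property_A) + (fraction_B * property_B)
Step 1: Contribution A = 60/100 * 3.15 GPa = 1.89 GPa
Step 2: Contribution B = 40/100 * 4.09 GPa = 1.636 GPa
Step 3: Blend Young's modulus = 1.89 + 1.636 = 3.526 GPa

3.526 GPa


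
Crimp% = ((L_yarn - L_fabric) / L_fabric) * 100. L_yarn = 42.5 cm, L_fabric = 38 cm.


Formula: Crimp% = ((L_yarn - L_fabric) / L_fabric) * 100
Step 1: Extension = 42.5 - 38 = 4.5 cm
Step 2: Crimp% = (4.5 / 38) * 100
Step 3: Crimp% = 0.118421 * 100 = 11.8421% ≈ 11.8%

11.8%


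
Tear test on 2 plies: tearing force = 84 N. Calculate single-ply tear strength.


Formula: Per-ply strength = Total force / Number of plies
Per-ply = 84 N / 2
Per-ply = 42 N

42 N


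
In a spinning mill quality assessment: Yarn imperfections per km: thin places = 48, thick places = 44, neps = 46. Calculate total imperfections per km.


Formula: Total = thin places + thick places + neps
Total = 48 + 44 + 46
Total = 138 imperfections/km

138 imperfections/km


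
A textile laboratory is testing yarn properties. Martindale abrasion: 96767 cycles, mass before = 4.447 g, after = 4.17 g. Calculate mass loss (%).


Formula: Mass loss% = ((m_before - m_after) / m_before) * 100
Step 1: Mass loss = 4.447 - 4.17 = 0.277 g
Step 2: Ratio = 0.277 / 4.447 = 0.0622892
Step 3: Mass loss% = 0.0622892 * 100 = 6.22892% ≈ 6.23%

6.23%


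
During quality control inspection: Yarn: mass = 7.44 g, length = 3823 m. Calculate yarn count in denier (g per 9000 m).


Formula: den = (mass_g / length_m) * 9000
Substituting: den = (7.44 / 3823) * 9000
Intermediate: 7.44 / 3823 = 0.00194612 g/m
den = 0.00194612 * 9000 = 17.5 denier

17.5 denier


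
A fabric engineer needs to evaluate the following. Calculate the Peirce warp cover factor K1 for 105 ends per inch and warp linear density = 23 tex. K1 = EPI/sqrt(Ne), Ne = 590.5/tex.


Formula: K1 = EPI / sqrt(Ne), with Ne = 590.5 / tex_warp
Step 1: Ne = 590.5 / 23 = 25.674
Step 2: sqrt(Ne) = sqrt(25.674) = 5.067
Step 3: K1 = 105 / 5.067 = 20.7

20.7


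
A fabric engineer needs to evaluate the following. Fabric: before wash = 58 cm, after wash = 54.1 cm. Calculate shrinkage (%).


Formula: Shrinkage% = ((L_before - L_after) / L_before) * 100
Step 1: Shrinkage = 58 - 54.1 = 3.9 cm
Step 2: Shrinkage% = (3.9 / 58) * 100
Step 3: Shrinkage% = 0.067241 * 100 = 6.7241% ≈ 6.7%

6.7%


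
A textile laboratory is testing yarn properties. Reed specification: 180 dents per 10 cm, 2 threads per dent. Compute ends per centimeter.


Formula: EPC = (dents per 10 cm * ends per dent) / 10
Step 1: Total ends per 10 cm = 180 * 2 = 360
Step 2: EPC = 360 / 10 = 36.0 ends/cm

36.0 ends/cm


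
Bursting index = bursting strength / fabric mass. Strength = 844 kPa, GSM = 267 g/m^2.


Formula: Bursting Index = Bursting Strength / Fabric GSM
BI = 844 kPa / 267 g/m^2
BI = 3.161 kPa/(g/m^2)

3.161 kPa/(g/m^2)


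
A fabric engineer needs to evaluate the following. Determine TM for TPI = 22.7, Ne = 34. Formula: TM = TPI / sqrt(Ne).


Formula: TM = TPI / sqrt(Ne)
Step 1: sqrt(Ne) = sqrt(34) = 5.831
Step 2: TM = 22.7 / 5.831 = 3.89

3.89 TM


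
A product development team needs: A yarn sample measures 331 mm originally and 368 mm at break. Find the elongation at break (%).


Formula: Elongation (%) = ((L_break - L0) / L0) * 100
Step 1: Extension = 368 - 331 = 37 mm
Step 2: Elongation = (37 / 331) * 100
Step 3: Elongation = 0.111782 * 100 = 11.1782% ≈ 11.2%

11.2%


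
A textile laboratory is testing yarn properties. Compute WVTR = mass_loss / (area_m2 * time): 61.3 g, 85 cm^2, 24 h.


Formula: WVTR = mass_loss / (area * time)
Step 1: Convert area: 85 cm^2 = 0.0085 m^2
Step 2: WVTR = 61.3 g / (0.0085 m^2 * 24 h)
Step 3: WVTR = 61.3 / 0.204 = 300.5 g/m^2/h

300.5 g/m^2/h


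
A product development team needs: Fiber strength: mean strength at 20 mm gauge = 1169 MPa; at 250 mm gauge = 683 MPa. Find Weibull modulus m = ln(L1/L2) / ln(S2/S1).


Formula: m = ln(L1/L2) / ln(S2/S1)
Step 1: ln(L1/L2) = ln(20/250) = -2.52573
Step 2: S2/S1 = 683/1169 = 0.58426
Step 3: ln(S2/S1) = ln(0.58426) = -0.53741
Step 4: m = -2.52573 / -0.53741 = 4.70

4.70 (Weibull m)


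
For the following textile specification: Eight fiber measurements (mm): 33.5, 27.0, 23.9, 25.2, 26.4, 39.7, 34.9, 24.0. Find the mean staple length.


Formula: Mean = sum of lengths / count
Sum = 33.5 + 27.0 + 23.9 + 25.2 + 26.4 + 39.7 + 34.9 + 24.0
Sum = 234.6 mm
Mean = 234.6 / 8 = 29.33 mm

29.33 mm


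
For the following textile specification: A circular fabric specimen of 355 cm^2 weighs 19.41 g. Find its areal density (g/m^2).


Formula: GSM = mass_g / area_m2
Step 1: Convert area: 355 cm^2 = 355 / 10000 = 0.0355 m^2
Step 2: GSM = 19.41 g / 0.0355 m^2 = 546.8 g/m^2

546.8 g/m^2


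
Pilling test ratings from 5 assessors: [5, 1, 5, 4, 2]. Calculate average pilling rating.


Formula: Mean = sum / count
Sum = 5 + 1 + 5 + 4 + 2 = 17
Mean = 17 / 5 = 3.4

3.4


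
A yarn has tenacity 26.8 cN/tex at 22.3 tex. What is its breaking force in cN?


Formula: Breaking force = Tenacity * Linear density
F = 26.8 cN/tex * 22.3 tex
F = 597.64 cN

597.64 cN


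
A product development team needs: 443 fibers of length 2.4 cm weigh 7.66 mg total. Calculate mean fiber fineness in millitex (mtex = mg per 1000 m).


Formula: fineness (mtex) = mass (mg) / total length (km) = (mass_mg / total_length_m) * 1000
Step 1: Convert fiber length: 2.4 cm = 0.024 m
Step 2: Total fiber length = 443 * 0.024 = 10.632 m
Step 3: Linear density = 7.66 mg / 10.632 m = 0.7205 mg/m
Step 4: fineness = 0.7205 * 1000 = 720.5 mtex

720.5 mtex


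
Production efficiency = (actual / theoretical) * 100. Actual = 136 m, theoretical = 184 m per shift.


Formula: Efficiency% = (Actual output / Theoretical output) * 100
Efficiency% = (136 / 184) * 100
Efficiency% = 0.73913 * 100 = 73.913% ≈ 73.9%

73.9%


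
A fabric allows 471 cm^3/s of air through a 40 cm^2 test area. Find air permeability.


Formula: Air Permeability = Airflow / Test Area
AP = 471 cm^3/s / 40 cm^2
AP = 11.8 cm^3/s/cm^2

11.8 cm^3/s/cm^2


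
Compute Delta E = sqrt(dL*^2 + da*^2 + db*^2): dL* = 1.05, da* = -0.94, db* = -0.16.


Formula: Delta E = sqrt(dL*^2 + da*^2 + db*^2)
Step 1: dL*^2 = 1.05^2 = 1.1025
Step 2: da*^2 = (-0.94)^2 = 0.8836
Step 3: db*^2 = (-0.16)^2 = 0.0256
Step 4: Sum = 1.1025 + 0.8836 + 0.0256 = 2.0117
Step 5: Delta E = sqrt(2.0117) = 1.42

1.42 Delta E


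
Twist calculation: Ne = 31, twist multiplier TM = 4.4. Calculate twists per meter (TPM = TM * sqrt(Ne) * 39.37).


Formula: TPM = TM * sqrt(Ne) * 39.37
Step 1: sqrt(Ne) = sqrt(31) = 5.5678
Step 2: TM * sqrt(Ne) = 4.4 * 5.5678 = 24.4983
Step 3: TPM = 24.4983 * 39.37 = 964 twists/m

964 twists/m


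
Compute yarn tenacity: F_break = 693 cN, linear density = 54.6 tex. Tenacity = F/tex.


Formula: Tenacity = Breaking force / Linear density
Tenacity = 693 cN / 54.6 tex
Tenacity = 12.69 cN/tex

12.69 cN/tex


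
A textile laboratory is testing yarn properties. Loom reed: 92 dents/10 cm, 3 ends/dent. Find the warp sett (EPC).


Formula: EPC = (dents per 10 cm * ends per dent) / 10
Step 1: Total ends per 10 cm = 92 * 3 = 276
Step 2: EPC = 276 / 10 = 27.6 ends/cm

27.6 ends/cm


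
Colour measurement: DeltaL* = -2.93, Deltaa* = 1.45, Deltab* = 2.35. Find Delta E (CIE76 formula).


Formula: Delta E = sqrt(dL*^2 + da*^2 + db*^2)
Step 1: dL*^2 = (-2.93)^2 = 8.5849
Step 2: da*^2 = 1.45^2 = 2.1025
Step 3: db*^2 = 2.35^2 = 5.5225
Step 4: Sum = 8.5849 + 2.1025 + 5.5225 = 16.2099
Step 5: Delta E = sqrt(16.2099) = 4.03

4.03 Delta E


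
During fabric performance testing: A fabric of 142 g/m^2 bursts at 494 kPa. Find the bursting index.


Formula: Bursting Index = Bursting Strength / Fabric GSM
BI = 494 kPa / 142 g/m^2
BI = 3.479 kPa/(g/m^2)

3.479 kPa/(g/m^2)


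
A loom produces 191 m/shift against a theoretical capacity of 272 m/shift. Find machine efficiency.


Formula: Efficiency% = (Actual output / Theoretical output) * 100
Efficiency% = (191 / 272) * 100
Efficiency% = 0.702206 * 100 = 70.2206% ≈ 70.2%

70.2%


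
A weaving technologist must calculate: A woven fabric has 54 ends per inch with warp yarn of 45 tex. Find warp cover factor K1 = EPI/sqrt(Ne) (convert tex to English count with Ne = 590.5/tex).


Formula: K1 = EPI / sqrt(Ne), with Ne = 590.5 / tex_warp
Step 1: Ne = 590.5 / 45 = 13.122
Step 2: sqrt(Ne) = sqrt(13.122) = 3.6224
Step 3: K1 = 54 / 3.6224 = 14.9

14.9


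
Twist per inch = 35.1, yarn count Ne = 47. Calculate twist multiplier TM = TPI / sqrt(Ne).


Formula: TM = TPI / sqrt(Ne)
Step 1: sqrt(Ne) = sqrt(47) = 6.8557
Step 2: TM = 35.1 / 6.8557 = 5.12

5.12 TM


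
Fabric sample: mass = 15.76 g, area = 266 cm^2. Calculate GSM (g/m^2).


Formula: GSM = mass_g / area_m2
Step 1: Convert area: 266 cm^2 = 266 / 10000 = 0.0266 m^2
Step 2: GSM = 15.76 g / 0.0266 m^2 = 592.5 g/m^2

592.5 g/m^2


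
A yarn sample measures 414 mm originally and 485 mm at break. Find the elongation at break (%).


Formula: Elongation (%) = ((L_break - L0) / L0) * 100
Step 1: Extension = 485 - 414 = 71 mm
Step 2: Elongation = (71 / 414) * 100
Step 3: Elongation = 0.171498 * 100 = 17.1498% ≈ 17.1%

17.1%


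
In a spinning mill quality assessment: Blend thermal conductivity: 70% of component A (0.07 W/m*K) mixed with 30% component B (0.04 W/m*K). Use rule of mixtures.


Formula: Blend property = (fraction_A * property_A) + (fraction_B * property_B)
Step 1: Contribution A = 70/100 * 0.07 W/m*K = 0.049 W/m*K
Step 2: Contribution B = 30/100 * 0.04 W/m*K = 0.012 W/m*K
Step 3: Blend thermal conductivity = 0.049 + 0.012 = 0.061 W/m*K

0.061 W/m*K


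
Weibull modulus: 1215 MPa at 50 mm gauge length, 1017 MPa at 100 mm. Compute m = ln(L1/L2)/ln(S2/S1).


Formula: m = ln(L1/L2) / ln(S2/S1)
Step 1: ln(L1/L2) = ln(50/100) = -0.69315
Step 2: S2/S1 = 1017/1215 = 0.83704
Step 3: ln(S2/S1) = ln(0.83704) = -0.17788
Step 4: m = -0.69315 / -0.17788 = 3.90

3.90 (Weibull m)


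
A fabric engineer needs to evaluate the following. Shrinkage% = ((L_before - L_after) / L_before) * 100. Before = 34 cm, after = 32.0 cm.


Formula: Shrinkage% = ((L_before - L_after) / L_before) * 100
Step 1: Shrinkage = 34 - 32.0 = 2.0 cm
Step 2: Shrinkage% = (2.0 / 34) * 100
Step 3: Shrinkage% = 0.058824 * 100 = 5.8824% ≈ 5.9%

5.9%


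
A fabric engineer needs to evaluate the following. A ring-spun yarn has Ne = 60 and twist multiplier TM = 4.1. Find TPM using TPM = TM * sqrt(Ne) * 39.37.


Formula: TPM = TM * sqrt(Ne) * 39.37
Step 1: sqrt(Ne) = sqrt(60) = 7.746
Step 2: TM * sqrt(Ne) = 4.1 * 7.746 = 31.7586
Step 3: TPM = 31.7586 * 39.37 = 1250 twists/m

1250 twists/m


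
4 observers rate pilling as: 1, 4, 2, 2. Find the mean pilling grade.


Formula: Mean = sum / count
Sum = 1 + 4 + 2 + 2 = 9
Mean = 9 / 4 = 2.3

2.3


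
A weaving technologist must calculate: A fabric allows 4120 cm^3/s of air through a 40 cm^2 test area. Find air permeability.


Formula: Air Permeability = Airflow / Test Area
AP = 4120 cm^3/s / 40 cm^2
AP = 103.0 cm^3/s/cm^2

103.0 cm^3/s/cm^2


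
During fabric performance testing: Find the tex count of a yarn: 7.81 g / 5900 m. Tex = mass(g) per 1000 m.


Formula: Tex = (mass_g / length_m) * 1000
Substituting: Tex = (7.81 / 5900) * 1000
Intermediate: 7.81 / 5900 = 0.00132373 g/m
Tex = 0.00132373 * 1000 = 1.32 tex

1.32 tex


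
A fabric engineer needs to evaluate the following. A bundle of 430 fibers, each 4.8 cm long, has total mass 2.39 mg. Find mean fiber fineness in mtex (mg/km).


Formula: fineness (mtex) = mass (mg) / total length (km) = (mass_mg / total_length_m) * 1000
Step 1: Convert fiber length: 4.8 cm = 0.048 m
Step 2: Total fiber length = 430 * 0.048 = 20.64 m
Step 3: Linear density = 2.39 mg / 20.64 m = 0.1158 mg/m
Step 4: fineness = 0.1158 * 1000 = 115.8 mtex

115.8 mtex


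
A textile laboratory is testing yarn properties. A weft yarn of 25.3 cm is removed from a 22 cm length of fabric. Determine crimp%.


Formula: Crimp% = ((L_yarn - L_fabric) / L_fabric) * 100
Step 1: Extension = 25.3 - 22 = 3.3 cm
Step 2: Crimp% = (3.3 / 22) * 100
Step 3: Crimp% = 0.15 * 100 = 15.0%

15.0%


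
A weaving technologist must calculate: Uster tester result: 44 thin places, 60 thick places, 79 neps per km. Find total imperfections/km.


Formula: Total = thin places + thick places + neps
Total = 44 + 60 + 79
Total = 183 imperfections/km

183 imperfections/km


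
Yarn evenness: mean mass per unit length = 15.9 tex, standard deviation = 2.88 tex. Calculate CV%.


Formula: CV% = (standard deviation / mean) * 100
Step 1: Ratio = 2.88 / 15.9 = 0.181132
Step 2: CV% = 0.181132 * 100 = 18.1132% ≈ 18.1%

18.1%


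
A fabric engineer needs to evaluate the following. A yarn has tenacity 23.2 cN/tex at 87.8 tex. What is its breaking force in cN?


Formula: Breaking force = Tenacity * Linear density
F = 23.2 cN/tex * 87.8 tex
F = 2036.96 cN

2036.96 cN


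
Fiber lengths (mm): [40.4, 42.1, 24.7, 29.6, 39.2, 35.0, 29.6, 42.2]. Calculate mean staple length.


Formula: Mean = sum of lengths / count
Sum = 40.4 + 42.1 + 24.7 + 29.6 + 39.2 + 35.0 + 29.6 + 42.2
Sum = 282.8 mm
Mean = 282.8 / 8 = 35.35 mm

35.35 mm


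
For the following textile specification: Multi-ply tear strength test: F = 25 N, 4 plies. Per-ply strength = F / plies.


Formula: Per-ply strength = Total force / Number of plies
Per-ply = 25 N / 4
Per-ply = 6.25 N

6.25 N


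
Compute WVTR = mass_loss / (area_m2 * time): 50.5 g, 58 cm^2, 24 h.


Formula: WVTR = mass_loss / (area * time)
Step 1: Convert area: 58 cm^2 = 0.0058 m^2
Step 2: WVTR = 50.5 g / (0.0058 m^2 * 24 h)
Step 3: WVTR = 50.5 / 0.1392 = 362.8 g/m^2/h

362.8 g/m^2/h


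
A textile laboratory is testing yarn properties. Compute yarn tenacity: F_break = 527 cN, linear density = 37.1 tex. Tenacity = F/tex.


Formula: Tenacity = Breaking force / Linear density
Tenacity = 527 cN / 37.1 tex
Tenacity = 14.20 cN/tex

14.20 cN/tex


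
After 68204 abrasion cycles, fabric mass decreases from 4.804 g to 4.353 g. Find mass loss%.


Formula: Mass loss% = ((m_before - m_after) / m_before) * 100
Step 1: Mass loss = 4.804 - 4.353 = 0.451 g
Step 2: Ratio = 0.451 / 4.804 = 0.0938801
Step 3: Mass loss% = 0.0938801 * 100 = 9.38801% ≈ 9.39%

9.39%


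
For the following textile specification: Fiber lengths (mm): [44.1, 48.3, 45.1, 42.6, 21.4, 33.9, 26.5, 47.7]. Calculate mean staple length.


Formula: Mean = sum of lengths / count
Sum = 44.1 + 48.3 + 45.1 + 42.6 + 21.4 + 33.9 + 26.5 + 47.7
Sum = 309.6 mm
Mean = 309.6 / 8 = 38.70 mm

38.70 mm


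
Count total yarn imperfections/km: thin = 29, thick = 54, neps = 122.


Formula: Total = thin places + thick places + neps
Total = 29 + 54 + 122
Total = 205 imperfections/km

205 imperfections/km


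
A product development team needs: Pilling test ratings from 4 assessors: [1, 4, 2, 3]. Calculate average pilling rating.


Formula: Mean = sum / count
Sum = 1 + 4 + 2 + 3 = 10
Mean = 10 / 4 = 2.5

2.5


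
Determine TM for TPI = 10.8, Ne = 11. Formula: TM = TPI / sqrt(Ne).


Formula: TM = TPI / sqrt(Ne)
Step 1: sqrt(Ne) = sqrt(11) = 3.3166
Step 2: TM = 10.8 / 3.3166 = 3.26

3.26 TM


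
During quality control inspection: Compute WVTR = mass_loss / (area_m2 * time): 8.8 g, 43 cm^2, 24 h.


Formula: WVTR = mass_loss / (area * time)
Step 1: Convert area: 43 cm^2 = 0.0043 m^2
Step 2: WVTR = 8.8 g / (0.0043 m^2 * 24 h)
Step 3: WVTR = 8.8 / 0.1032 = 85.3 g/m^2/h

85.3 g/m^2/h


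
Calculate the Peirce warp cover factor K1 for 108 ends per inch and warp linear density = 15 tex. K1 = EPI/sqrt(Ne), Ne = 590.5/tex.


Formula: K1 = EPI / sqrt(Ne), with Ne = 590.5 / tex_warp
Step 1: Ne = 590.5 / 15 = 39.367
Step 2: sqrt(Ne) = sqrt(39.367) = 6.2743
Step 3: K1 = 108 / 6.2743 = 17.2

17.2


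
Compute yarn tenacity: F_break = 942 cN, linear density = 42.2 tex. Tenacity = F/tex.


Formula: Tenacity = Breaking force / Linear density
Tenacity = 942 cN / 42.2 tex
Tenacity = 22.32 cN/tex

22.32 cN/tex


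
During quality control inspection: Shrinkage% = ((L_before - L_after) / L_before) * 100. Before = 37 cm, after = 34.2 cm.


Formula: Shrinkage% = ((L_before - L_after) / L_before) * 100
Step 1: Shrinkage = 37 - 34.2 = 2.8 cm
Step 2: Shrinkage% = (2.8 / 37) * 100
Step 3: Shrinkage% = 0.075676 * 100 = 7.5676% ≈ 7.6%

7.6%


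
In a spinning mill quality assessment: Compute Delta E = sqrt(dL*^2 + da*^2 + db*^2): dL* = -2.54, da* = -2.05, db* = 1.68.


Formula: Delta E = sqrt(dL*^2 + da*^2 + db*^2)
Step 1: dL*^2 = (-2.54)^2 = 6.4516
Step 2: da*^2 = (-2.05)^2 = 4.2025
Step 3: db*^2 = 1.68^2 = 2.8224
Step 4: Sum = 6.4516 + 4.2025 + 2.8224 = 13.4765
Step 5: Delta E = sqrt(13.4765) = 3.67

3.67 Delta E


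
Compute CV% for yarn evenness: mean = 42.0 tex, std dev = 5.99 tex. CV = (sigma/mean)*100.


Formula: CV% = (standard deviation / mean) * 100
Step 1: Ratio = 5.99 / 42.0 = 0.142619
Step 2: CV% = 0.142619 * 100 = 14.2619% ≈ 14.3%

14.3%


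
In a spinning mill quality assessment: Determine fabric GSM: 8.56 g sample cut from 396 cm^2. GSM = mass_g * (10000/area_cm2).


Formula: GSM = mass_g / area_m2
Step 1: Convert area: 396 cm^2 = 396 / 10000 = 0.0396 m^2
Step 2: GSM = 8.56 g / 0.0396 m^2 = 216.2 g/m^2

216.2 g/m^2


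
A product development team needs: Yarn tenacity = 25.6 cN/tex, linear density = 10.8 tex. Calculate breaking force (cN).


Formula: Breaking force = Tenacity * Linear density
F = 25.6 cN/tex * 10.8 tex
F = 276.48 cN

276.48 cN


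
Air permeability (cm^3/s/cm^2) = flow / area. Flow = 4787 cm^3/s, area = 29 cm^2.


Formula: Air Permeability = Airflow / Test Area
AP = 4787 cm^3/s / 29 cm^2
AP = 165.1 cm^3/s/cm^2

165.1 cm^3/s/cm^2


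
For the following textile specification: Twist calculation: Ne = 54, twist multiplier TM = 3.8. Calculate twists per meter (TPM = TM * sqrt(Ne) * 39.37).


Formula: TPM = TM * sqrt(Ne) * 39.37
Step 1: sqrt(Ne) = sqrt(54) = 7.3485
Step 2: TM * sqrt(Ne) = 3.8 * 7.3485 = 27.9243
Step 3: TPM = 27.9243 * 39.37 = 1099 twists/m

1099 twists/m


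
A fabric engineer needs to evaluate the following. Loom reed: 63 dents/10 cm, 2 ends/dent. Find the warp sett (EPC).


Formula: EPC = (dents per 10 cm * ends per dent) / 10
Step 1: Total ends per 10 cm = 63 * 2 = 126
Step 2: EPC = 126 / 10 = 12.6 ends/cm

12.6 ends/cm


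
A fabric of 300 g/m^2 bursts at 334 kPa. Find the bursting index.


Formula: Bursting Index = Bursting Strength / Fabric GSM
BI = 334 kPa / 300 g/m^2
BI = 1.113 kPa/(g/m^2)

1.113 kPa/(g/m^2)


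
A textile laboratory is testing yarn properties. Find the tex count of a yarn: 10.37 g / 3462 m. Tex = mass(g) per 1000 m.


Formula: Tex = (mass_g / length_m) * 1000
Substituting: Tex = (10.37 / 3462) * 1000
Intermediate: 10.37 / 3462 = 0.00299538 g/m
Tex = 0.00299538 * 1000 = 3.00 tex

3.00 tex


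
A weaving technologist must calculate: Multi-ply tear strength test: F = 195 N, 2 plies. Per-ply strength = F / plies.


Formula: Per-ply strength = Total force / Number of plies
Per-ply = 195 N / 2
Per-ply = 97.5 N

97.5 N


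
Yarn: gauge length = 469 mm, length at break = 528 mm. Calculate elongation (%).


Formula: Elongation (%) = ((L_break - L0) / L0) * 100
Step 1: Extension = 528 - 469 = 59 mm
Step 2: Elongation = (59 / 469) * 100
Step 3: Elongation = 0.1258 * 100 = 12.58% ≈ 12.6%

12.6%


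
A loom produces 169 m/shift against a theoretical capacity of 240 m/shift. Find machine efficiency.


Formula: Efficiency% = (Actual output / Theoretical output) * 100
Efficiency% = (169 / 240) * 100
Efficiency% = 0.704167 * 100 = 70.4167% ≈ 70.4%

70.4%


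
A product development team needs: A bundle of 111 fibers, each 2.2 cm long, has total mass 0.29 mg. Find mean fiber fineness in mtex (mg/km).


Formula: fineness (mtex) = mass (mg) / total length (km) = (mass_mg / total_length_m) * 1000
Step 1: Convert fiber length: 2.2 cm = 0.022 m
Step 2: Total fiber length = 111 * 0.022 = 2.442 m
Step 3: Linear density = 0.29 mg / 2.442 m = 0.1188 mg/m
Step 4: fineness = 0.1188 * 1000 = 118.8 mtex

118.8 mtex


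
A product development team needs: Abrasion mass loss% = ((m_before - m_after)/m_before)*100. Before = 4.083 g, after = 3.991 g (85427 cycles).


Formula: Mass loss% = ((m_before - m_after) / m_before) * 100
Step 1: Mass loss = 4.083 - 3.991 = 0.092 g
Step 2: Ratio = 0.092 / 4.083 = 0.0225325
Step 3: Mass loss% = 0.0225325 * 100 = 2.25325% ≈ 2.25%

2.25%


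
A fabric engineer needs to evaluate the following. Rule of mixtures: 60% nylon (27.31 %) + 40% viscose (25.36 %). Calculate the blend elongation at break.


Formula: Blend property = (fraction_A * property_A) + (fraction_B * property_B)
Step 1: Contribution A = 60/100 * 27.31 % = 16.386 %
Step 2: Contribution B = 40/100 * 25.36 % = 10.144 %
Step 3: Blend elongation at break = 16.386 + 10.144 = 26.53 %

26.53 %


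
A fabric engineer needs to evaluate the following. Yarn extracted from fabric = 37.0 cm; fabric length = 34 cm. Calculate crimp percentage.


Formula: Crimp% = ((L_yarn - L_fabric) / L_fabric) * 100
Step 1: Extension = 37.0 - 34 = 3.0 cm
Step 2: Crimp% = (3.0 / 34) * 100
Step 3: Crimp% = 0.088235 * 100 = 8.8235% ≈ 8.8%

8.8%


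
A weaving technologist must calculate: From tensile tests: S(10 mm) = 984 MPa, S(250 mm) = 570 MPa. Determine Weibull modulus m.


Formula: m = ln(L1/L2) / ln(S2/S1)
Step 1: ln(L1/L2) = ln(10/250) = -3.21888
Step 2: S2/S1 = 570/984 = 0.57927
Step 3: ln(S2/S1) = ln(0.57927) = -0.54599
Step 4: m = -3.21888 / -0.54599 = 5.90

5.90 (Weibull m)


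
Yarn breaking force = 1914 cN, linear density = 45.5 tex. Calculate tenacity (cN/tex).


Formula: Tenacity = Breaking force / Linear density
Tenacity = 1914 cN / 45.5 tex
Tenacity = 42.07 cN/tex

42.07 cN/tex


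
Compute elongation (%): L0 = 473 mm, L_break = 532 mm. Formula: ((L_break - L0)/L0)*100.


Formula: Elongation (%) = ((L_break - L0) / L0) * 100
Step 1: Extension = 532 - 473 = 59 mm
Step 2: Elongation = (59 / 473) * 100
Step 3: Elongation = 0.124736 * 100 = 12.4736% ≈ 12.5%

12.5%


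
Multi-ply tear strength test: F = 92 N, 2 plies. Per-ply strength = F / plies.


Formula: Per-ply strength = Total force / Number of plies
Per-ply = 92 N / 2
Per-ply = 46 N

46 N


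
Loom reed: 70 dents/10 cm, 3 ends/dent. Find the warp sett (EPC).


Formula: EPC = (dents per 10 cm * ends per dent) / 10
Step 1: Total ends per 10 cm = 70 * 3 = 210
Step 2: EPC = 210 / 10 = 21.0 ends/cm

21.0 ends/cm


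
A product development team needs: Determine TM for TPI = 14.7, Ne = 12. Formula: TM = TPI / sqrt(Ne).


Formula: TM = TPI / sqrt(Ne)
Step 1: sqrt(Ne) = sqrt(12) = 3.4641
Step 2: TM = 14.7 / 3.4641 = 4.24

4.24 TM


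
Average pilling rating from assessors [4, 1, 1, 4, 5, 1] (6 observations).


Formula: Mean = sum / count
Sum = 4 + 1 + 1 + 4 + 5 + 1 = 16
Mean = 16 / 6 = 2.7

2.7


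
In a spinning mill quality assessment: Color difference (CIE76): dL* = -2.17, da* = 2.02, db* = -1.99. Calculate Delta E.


Formula: Delta E = sqrt(dL*^2 + da*^2 + db*^2)
Step 1: dL*^2 = (-2.17)^2 = 4.7089
Step 2: da*^2 = 2.02^2 = 4.0804
Step 3: db*^2 = (-1.99)^2 = 3.9601
Step 4: Sum = 4.7089 + 4.0804 + 3.9601 = 12.7494
Step 5: Delta E = sqrt(12.7494) = 3.57

3.57 Delta E


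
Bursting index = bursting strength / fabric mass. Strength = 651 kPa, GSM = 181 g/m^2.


Formula: Bursting Index = Bursting Strength / Fabric GSM
BI = 651 kPa / 181 g/m^2
BI = 3.597 kPa/(g/m^2)

3.597 kPa/(g/m^2)


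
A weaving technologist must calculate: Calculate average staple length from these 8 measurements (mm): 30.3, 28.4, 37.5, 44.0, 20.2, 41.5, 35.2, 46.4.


Formula: Mean = sum of lengths / count
Sum = 30.3 + 28.4 + 37.5 + 44.0 + 20.2 + 41.5 + 35.2 + 46.4
Sum = 283.5 mm
Mean = 283.5 / 8 = 35.44 mm

35.44 mm


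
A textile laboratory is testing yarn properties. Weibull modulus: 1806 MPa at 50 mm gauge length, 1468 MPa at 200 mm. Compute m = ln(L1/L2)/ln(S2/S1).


Formula: m = ln(L1/L2) / ln(S2/S1)
Step 1: ln(L1/L2) = ln(50/200) = -1.38629
Step 2: S2/S1 = 1468/1806 = 0.81285
Step 3: ln(S2/S1) = ln(0.81285) = -0.20721
Step 4: m = -1.38629 / -0.20721 = 6.69

6.69 (Weibull m)


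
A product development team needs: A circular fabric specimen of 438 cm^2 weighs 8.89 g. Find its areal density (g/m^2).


Formula: GSM = mass_g / area_m2
Step 1: Convert area: 438 cm^2 = 438 / 10000 = 0.0438 m^2
Step 2: GSM = 8.89 g / 0.0438 m^2 = 203.0 g/m^2

203.0 g/m^2


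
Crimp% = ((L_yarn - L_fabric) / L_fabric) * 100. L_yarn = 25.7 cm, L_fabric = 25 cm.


Formula: Crimp% = ((L_yarn - L_fabric) / L_fabric) * 100
Step 1: Extension = 25.7 - 25 = 0.7 cm
Step 2: Crimp% = (0.7 / 25) * 100
Step 3: Crimp% = 0.028 * 100 = 2.8%

2.8%


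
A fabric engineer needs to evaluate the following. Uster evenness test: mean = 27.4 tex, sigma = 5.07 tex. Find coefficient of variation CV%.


Formula: CV% = (standard deviation / mean) * 100
Step 1: Ratio = 5.07 / 27.4 = 0.185036
Step 2: CV% = 0.185036 * 100 = 18.5036% ≈ 18.5%

18.5%


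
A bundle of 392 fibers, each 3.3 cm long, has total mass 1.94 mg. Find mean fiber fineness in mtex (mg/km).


Formula: fineness (mtex) = mass (mg) / total length (km) = (mass_mg / total_length_m) * 1000
Step 1: Convert fiber length: 3.3 cm = 0.033 m
Step 2: Total fiber length = 392 * 0.033 = 12.936 m
Step 3: Linear density = 1.94 mg / 12.936 m = 0.1500 mg/m
Step 4: fineness = 0.1500 * 1000 = 150.0 mtex

150.0 mtex


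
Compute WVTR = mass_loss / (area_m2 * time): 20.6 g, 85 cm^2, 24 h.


Formula: WVTR = mass_loss / (area * time)
Step 1: Convert area: 85 cm^2 = 0.0085 m^2
Step 2: WVTR = 20.6 g / (0.0085 m^2 * 24 h)
Step 3: WVTR = 20.6 / 0.204 = 101.0 g/m^2/h

101.0 g/m^2/h


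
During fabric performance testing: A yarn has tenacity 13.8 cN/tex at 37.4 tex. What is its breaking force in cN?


Formula: Breaking force = Tenacity * Linear density
F = 13.8 cN/tex * 37.4 tex
F = 516.12 cN

516.12 cN


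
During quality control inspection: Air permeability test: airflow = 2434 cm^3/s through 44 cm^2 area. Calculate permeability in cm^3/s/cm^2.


Formula: Air Permeability = Airflow / Test Area
AP = 2434 cm^3/s / 44 cm^2
AP = 55.3 cm^3/s/cm^2

55.3 cm^3/s/cm^2


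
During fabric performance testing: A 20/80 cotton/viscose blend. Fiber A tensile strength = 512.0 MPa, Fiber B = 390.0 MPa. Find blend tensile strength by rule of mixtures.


Formula: Blend property = (fraction_A * property_A) + (fraction_B * property_B)
Step 1: Contribution A = 20/100 * 512.0 MPa = 102.4 MPa
Step 2: Contribution B = 80/100 * 390.0 MPa = 312.0 MPa
Step 3: Blend tensile strength = 102.4 + 312.0 = 414.4 MPa

414.4 MPa


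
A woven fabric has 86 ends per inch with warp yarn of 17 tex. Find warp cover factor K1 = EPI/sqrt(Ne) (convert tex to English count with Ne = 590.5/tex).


Formula: K1 = EPI / sqrt(Ne), with Ne = 590.5 / tex_warp
Step 1: Ne = 590.5 / 17 = 34.735
Step 2: sqrt(Ne) = sqrt(34.735) = 5.8936
Step 3: K1 = 86 / 5.8936 = 14.6

14.6


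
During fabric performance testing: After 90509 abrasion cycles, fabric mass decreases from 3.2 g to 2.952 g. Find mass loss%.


Formula: Mass loss% = ((m_before - m_after) / m_before) * 100
Step 1: Mass loss = 3.2 - 2.952 = 0.248 g
Step 2: Ratio = 0.248 / 3.2 = 0.0775
Step 3: Mass loss% = 0.0775 * 100 = 7.75%

7.75%


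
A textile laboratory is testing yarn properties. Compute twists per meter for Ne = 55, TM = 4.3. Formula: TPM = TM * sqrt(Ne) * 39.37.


Formula: TPM = TM * sqrt(Ne) * 39.37
Step 1: sqrt(Ne) = sqrt(55) = 7.4162
Step 2: TM * sqrt(Ne) = 4.3 * 7.4162 = 31.8897
Step 3: TPM = 31.8897 * 39.37 = 1255 twists/m

1255 twists/m


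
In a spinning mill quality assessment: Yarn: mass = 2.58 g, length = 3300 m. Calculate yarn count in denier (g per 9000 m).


Formula: den = (mass_g / length_m) * 9000
Substituting: den = (2.58 / 3300) * 9000
Intermediate: 2.58 / 3300 = 0.00078182 g/m
den = 0.00078182 * 9000 = 7.0 denier

7.0 denier


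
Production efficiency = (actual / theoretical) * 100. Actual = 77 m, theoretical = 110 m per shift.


Formula: Efficiency% = (Actual output / Theoretical output) * 100
Efficiency% = (77 / 110) * 100
Efficiency% = 0.7 * 100 = 70.0%

70.0%


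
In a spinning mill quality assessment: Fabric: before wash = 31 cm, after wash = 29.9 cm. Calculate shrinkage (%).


Formula: Shrinkage% = ((L_before - L_after) / L_before) * 100
Step 1: Shrinkage = 31 - 29.9 = 1.1 cm
Step 2: Shrinkage% = (1.1 / 31) * 100
Step 3: Shrinkage% = 0.035484 * 100 = 3.5484% ≈ 3.5%

3.5%


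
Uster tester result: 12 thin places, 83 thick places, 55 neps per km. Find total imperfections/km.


Formula: Total = thin places + thick places + neps
Total = 12 + 83 + 55
Total = 150 imperfections/km

150 imperfections/km


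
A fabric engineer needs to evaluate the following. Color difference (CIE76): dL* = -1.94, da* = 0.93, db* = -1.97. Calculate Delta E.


Formula: Delta E = sqrt(dL*^2 + da*^2 + db*^2)
Step 1: dL*^2 = (-1.94)^2 = 3.7636
Step 2: da*^2 = 0.93^2 = 0.8649
Step 3: db*^2 = (-1.97)^2 = 3.8809
Step 4: Sum = 3.7636 + 0.8649 + 3.8809 = 8.5094
Step 5: Delta E = sqrt(8.5094) = 2.92

2.92 Delta E


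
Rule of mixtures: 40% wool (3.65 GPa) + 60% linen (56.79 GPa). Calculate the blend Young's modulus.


Formula: Blend property = (fraction_A * property_A) + (fraction_B * property_B)
Step 1: Contribution A = 40/100 * 3.65 GPa = 1.46 GPa
Step 2: Contribution B = 60/100 * 56.79 GPa = 34.074 GPa
Step 3: Blend Young's modulus = 1.46 + 34.074 = 35.534 GPa

35.534 GPa


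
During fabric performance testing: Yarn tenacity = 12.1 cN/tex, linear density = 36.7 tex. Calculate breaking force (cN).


Formula: Breaking force = Tenacity * Linear density
F = 12.1 cN/tex * 36.7 tex
F = 444.07 cN

444.07 cN


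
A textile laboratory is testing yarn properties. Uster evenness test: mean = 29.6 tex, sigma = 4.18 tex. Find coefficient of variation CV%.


Formula: CV% = (standard deviation / mean) * 100
Step 1: Ratio = 4.18 / 29.6 = 0.141216
Step 2: CV% = 0.141216 * 100 = 14.1216% ≈ 14.1%

14.1%


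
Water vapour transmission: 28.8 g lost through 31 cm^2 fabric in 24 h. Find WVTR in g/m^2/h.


Formula: WVTR = mass_loss / (area * time)
Step 1: Convert area: 31 cm^2 = 0.0031 m^2
Step 2: WVTR = 28.8 g / (0.0031 m^2 * 24 h)
Step 3: WVTR = 28.8 / 0.0744 = 387.1 g/m^2/h

387.1 g/m^2/h


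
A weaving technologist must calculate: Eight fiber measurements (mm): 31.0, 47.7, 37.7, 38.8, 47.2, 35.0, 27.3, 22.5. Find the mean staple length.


Formula: Mean = sum of lengths / count
Sum = 31.0 + 47.7 + 37.7 + 38.8 + 47.2 + 35.0 + 27.3 + 22.5
Sum = 287.2 mm
Mean = 287.2 / 8 = 35.90 mm

35.90 mm
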